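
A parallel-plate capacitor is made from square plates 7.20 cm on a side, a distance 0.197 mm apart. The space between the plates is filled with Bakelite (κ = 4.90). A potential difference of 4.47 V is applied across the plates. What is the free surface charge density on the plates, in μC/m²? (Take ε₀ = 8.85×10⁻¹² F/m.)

0.984 μC/m²

A = (7.20 cm)² = 5.18×10⁻³ m².
C = κε₀A/d = 4.90 × 8.85×10⁻¹² × 5.18×10⁻³ / 1.97×10⁻⁴ = 1.14×10⁻⁹ F.
σ = Q/A = CV/A = 1.14×10⁻⁹ × 4.47 / 5.18×10⁻³ = 9.84×10⁻⁷ C/m².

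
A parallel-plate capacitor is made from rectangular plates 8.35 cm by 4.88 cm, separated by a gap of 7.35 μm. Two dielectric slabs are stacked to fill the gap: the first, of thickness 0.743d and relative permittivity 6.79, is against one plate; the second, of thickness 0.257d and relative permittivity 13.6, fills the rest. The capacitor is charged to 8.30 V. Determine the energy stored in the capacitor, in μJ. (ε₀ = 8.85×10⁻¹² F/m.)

1.32 μJ

A = 8.35 × 4.88 cm² = 4.07×10⁻³ m².
Stacked slabs ⇒ two capacitors in series, each with the full plate area.
C₁ = κ₁ε₀A/d₁ = 6.79 × 8.85×10⁻¹² × 4.07×10⁻³ / 5.46×10⁻⁶ = 4.48×10⁻⁸ F.
C₂ = κ₂ε₀A/d₂ = 13.6 × 8.85×10⁻¹² × 4.07×10⁻³ / 1.89×10⁻⁶ = 2.60×10⁻⁷ F.
C = (1/C₁ + 1/C₂)⁻¹ = 3.82×10⁻⁸ F.
U = ½CV² = ½ × 3.82×10⁻⁸ × (8.30)² = 1.32×10⁻⁶ J.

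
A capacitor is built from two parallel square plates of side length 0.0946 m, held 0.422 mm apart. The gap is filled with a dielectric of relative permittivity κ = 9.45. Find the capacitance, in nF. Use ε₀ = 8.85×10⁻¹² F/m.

C ≈ 1.77 nF

A = (0.0946 m)² = 8.95×10⁻³ m².
C = κε₀A/d = 9.45 × 8.85×10⁻¹² × 8.95×10⁻³ / 4.22×10⁻⁴ = 1.77×10⁻⁹ F.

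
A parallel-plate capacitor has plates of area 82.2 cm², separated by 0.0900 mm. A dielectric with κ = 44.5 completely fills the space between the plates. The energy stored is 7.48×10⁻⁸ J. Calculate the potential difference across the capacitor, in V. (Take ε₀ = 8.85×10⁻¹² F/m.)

V ≈ 2.04 V

A = 82.2 cm² = 8.22×10⁻³ m².
C = κε₀A/d = 44.5 × 8.85×10⁻¹² × 8.22×10⁻³ / 9.00×10⁻⁵ = 3.60×10⁻⁸ F.
V = √(2U/C) = √(2 × 7.48×10⁻⁸ / 3.60×10⁻⁸) = 2.04 V.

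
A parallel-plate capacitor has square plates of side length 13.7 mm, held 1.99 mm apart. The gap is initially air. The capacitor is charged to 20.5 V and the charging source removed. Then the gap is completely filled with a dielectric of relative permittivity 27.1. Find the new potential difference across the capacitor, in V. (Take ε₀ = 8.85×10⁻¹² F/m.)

A = (13.7 mm)² = 1.88×10⁻⁴ m².
Initially C₁ = ε₀A/d = 8.85×10⁻¹² × 1.88×10⁻⁴ / 1.99×10⁻³ = 8.35×10⁻¹³ F.
V₁ = 20.5 V.
Isolated ⇒ Q is held fixed. C₂ = 27.1 C₁ and V = Q/C, so V₂/V₁ = C₁/C₂ = 0.0369.
V₂ = 0.0369 × 20.5 = 0.756 V.

0.756 V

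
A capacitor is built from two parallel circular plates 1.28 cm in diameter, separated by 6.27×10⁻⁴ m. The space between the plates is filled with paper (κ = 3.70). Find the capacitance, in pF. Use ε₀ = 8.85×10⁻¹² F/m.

A = π(1.28/2 cm)² = 1.29×10⁻⁴ m².
C = κε₀A/d = 3.70 × 8.85×10⁻¹² × 1.29×10⁻⁴ / 6.27×10⁻⁴ = 6.72×10⁻¹² F.

C ≈ 6.72 pF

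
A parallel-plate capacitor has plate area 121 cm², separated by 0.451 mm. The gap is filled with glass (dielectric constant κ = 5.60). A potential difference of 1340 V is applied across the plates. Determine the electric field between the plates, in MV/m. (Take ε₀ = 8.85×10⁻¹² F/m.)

2.97 MV/m

E = V/d = 1340 / 4.51×10⁻⁴ = 2.97×10⁶ V/m.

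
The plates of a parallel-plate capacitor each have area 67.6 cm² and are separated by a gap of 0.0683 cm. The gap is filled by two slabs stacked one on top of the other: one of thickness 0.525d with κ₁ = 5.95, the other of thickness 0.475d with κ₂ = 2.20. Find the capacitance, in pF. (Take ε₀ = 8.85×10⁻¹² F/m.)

288 pF

A = 67.6 cm² = 6.76×10⁻³ m².
Stacked slabs ⇒ two capacitors in series, each with the full plate area.
C₁ = κ₁ε₀A/d₁ = 5.95 × 8.85×10⁻¹² × 6.76×10⁻³ / 3.59×10⁻⁴ = 9.93×10⁻¹⁰ F.
C₂ = κ₂ε₀A/d₂ = 2.20 × 8.85×10⁻¹² × 6.76×10⁻³ / 3.24×10⁻⁴ = 4.06×10⁻¹⁰ F.
C = (1/C₁ + 1/C₂)⁻¹ = 2.88×10⁻¹⁰ F.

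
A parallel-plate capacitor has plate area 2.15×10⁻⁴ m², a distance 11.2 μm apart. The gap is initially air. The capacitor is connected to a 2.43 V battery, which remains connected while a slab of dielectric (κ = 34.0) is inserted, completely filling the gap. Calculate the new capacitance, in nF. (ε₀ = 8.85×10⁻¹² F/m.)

5.78 nF

Initially C₁ = ε₀A/d = 8.85×10⁻¹² × 2.15×10⁻⁴ / 1.12×10⁻⁵ = 1.70×10⁻¹⁰ F.
C = κε₀A/d scales with κ, so C₂/C₁ = κ = 34.0.
C₂ = 34.0 × 1.70×10⁻¹⁰ = 5.78×10⁻⁹ F.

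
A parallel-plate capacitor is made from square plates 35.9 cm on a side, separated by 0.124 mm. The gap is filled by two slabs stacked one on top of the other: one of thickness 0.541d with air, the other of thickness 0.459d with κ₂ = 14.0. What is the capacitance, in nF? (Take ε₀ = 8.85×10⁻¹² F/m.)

16.0 nF

A = (35.9 cm)² = 0.129 m².
Stacked slabs ⇒ two capacitors in series, each with the full plate area.
C₁ = κ₁ε₀A/d₁ = 1.00 × 8.85×10⁻¹² × 0.129 / 6.71×10⁻⁵ = 1.70×10⁻⁸ F.
C₂ = κ₂ε₀A/d₂ = 14.0 × 8.85×10⁻¹² × 0.129 / 5.69×10⁻⁵ = 2.81×10⁻⁷ F.
C = (1/C₁ + 1/C₂)⁻¹ = 1.60×10⁻⁸ F.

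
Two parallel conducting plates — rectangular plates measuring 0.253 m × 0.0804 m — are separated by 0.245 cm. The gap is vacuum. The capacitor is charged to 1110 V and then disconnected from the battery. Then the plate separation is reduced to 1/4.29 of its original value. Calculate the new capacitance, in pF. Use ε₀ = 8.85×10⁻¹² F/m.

A = 0.253 × 0.0804 m² = 2.03×10⁻² m².
Initially C₁ = ε₀A/d = 8.85×10⁻¹² × 2.03×10⁻² / 2.45×10⁻³ = 7.35×10⁻¹¹ F.
C = ε₀A/d scales as 1/d, so C₂/C₁ = d₁/d₂ = 4.29.
C₂ = 4.29 × 7.35×10⁻¹¹ = 3.15×10⁻¹⁰ F.

C ≈ 315 pF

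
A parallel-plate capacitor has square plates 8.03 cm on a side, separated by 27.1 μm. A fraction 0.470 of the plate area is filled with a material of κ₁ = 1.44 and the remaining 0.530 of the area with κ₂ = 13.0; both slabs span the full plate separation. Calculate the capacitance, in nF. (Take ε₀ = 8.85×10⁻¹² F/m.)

C ≈ 15.9 nF

A = (8.03 cm)² = 6.45×10⁻³ m².
Side-by-side slabs ⇒ two capacitors in parallel, each spanning the full gap.
C₁ = κ₁ε₀A₁/d = 1.44 × 8.85×10⁻¹² × 3.03×10⁻³ / 2.71×10⁻⁵ = 1.43×10⁻⁹ F.
C₂ = κ₂ε₀A₂/d = 13.0 × 8.85×10⁻¹² × 3.42×10⁻³ / 2.71×10⁻⁵ = 1.45×10⁻⁸ F.
C = C₁ + C₂ = 1.59×10⁻⁸ F.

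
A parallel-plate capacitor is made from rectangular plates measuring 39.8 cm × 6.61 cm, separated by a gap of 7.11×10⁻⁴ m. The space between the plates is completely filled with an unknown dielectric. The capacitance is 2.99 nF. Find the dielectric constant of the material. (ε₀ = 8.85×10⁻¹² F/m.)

A = 39.8 × 6.61 cm² = 2.63×10⁻² m².
κ = Cd/(ε₀A) = 2.99×10⁻⁹ × 7.11×10⁻⁴ / (8.85×10⁻¹² × 2.63×10⁻²) = 9.13.

κ ≈ 9.13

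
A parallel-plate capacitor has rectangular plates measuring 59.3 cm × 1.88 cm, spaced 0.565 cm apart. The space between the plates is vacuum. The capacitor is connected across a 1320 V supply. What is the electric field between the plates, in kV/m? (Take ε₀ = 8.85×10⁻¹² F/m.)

E = V/d = 1320 / 5.65×10⁻³ = 2.34×10⁵ V/m.

234 kV/m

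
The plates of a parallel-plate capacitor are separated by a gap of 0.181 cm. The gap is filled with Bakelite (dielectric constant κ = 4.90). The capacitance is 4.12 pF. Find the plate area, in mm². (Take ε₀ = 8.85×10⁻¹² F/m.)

172 mm²

A = Cd/(κε₀) = 4.12×10⁻¹² × 1.81×10⁻³ / (4.90 × 8.85×10⁻¹²) = 1.72×10⁻⁴ m².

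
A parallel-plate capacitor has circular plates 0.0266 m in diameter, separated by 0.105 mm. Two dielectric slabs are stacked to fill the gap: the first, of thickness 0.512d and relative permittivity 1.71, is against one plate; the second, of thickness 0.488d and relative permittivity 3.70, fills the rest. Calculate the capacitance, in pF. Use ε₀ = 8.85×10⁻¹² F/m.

C ≈ 109 pF

A = π(0.0266/2 m)² = 5.56×10⁻⁴ m².
Stacked slabs ⇒ two capacitors in series, each with the full plate area.
C₁ = κ₁ε₀A/d₁ = 1.71 × 8.85×10⁻¹² × 5.56×10⁻⁴ / 5.38×10⁻⁵ = 1.56×10⁻¹⁰ F.
C₂ = κ₂ε₀A/d₂ = 3.70 × 8.85×10⁻¹² × 5.56×10⁻⁴ / 5.12×10⁻⁵ = 3.55×10⁻¹⁰ F.
C = (1/C₁ + 1/C₂)⁻¹ = 1.09×10⁻¹⁰ F.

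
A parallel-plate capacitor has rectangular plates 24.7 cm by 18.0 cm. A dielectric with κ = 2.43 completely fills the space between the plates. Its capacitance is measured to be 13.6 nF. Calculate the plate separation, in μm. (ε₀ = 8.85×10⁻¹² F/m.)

A = 24.7 × 18.0 cm² = 4.45×10⁻² m².
d = κε₀A/C = 2.43 × 8.85×10⁻¹² × 4.45×10⁻² / 1.36×10⁻⁸ = 7.03×10⁻⁵ m.

d ≈ 70.3 μm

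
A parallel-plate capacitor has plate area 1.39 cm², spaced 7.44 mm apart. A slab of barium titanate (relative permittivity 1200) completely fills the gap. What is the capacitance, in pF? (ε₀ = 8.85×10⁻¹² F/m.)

198 pF

A = 1.39 cm² = 1.39×10⁻⁴ m².
C = κε₀A/d = 1200 × 8.85×10⁻¹² × 1.39×10⁻⁴ / 7.44×10⁻³ = 1.98×10⁻¹⁰ F.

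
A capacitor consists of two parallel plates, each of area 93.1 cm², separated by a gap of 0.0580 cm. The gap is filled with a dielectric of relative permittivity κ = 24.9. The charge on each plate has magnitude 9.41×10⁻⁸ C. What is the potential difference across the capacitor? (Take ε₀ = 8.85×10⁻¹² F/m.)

26.6 V

A = 93.1 cm² = 9.31×10⁻³ m².
C = κε₀A/d = 24.9 × 8.85×10⁻¹² × 9.31×10⁻³ / 5.80×10⁻⁴ = 3.54×10⁻⁹ F.
V = Q/C = 9.41×10⁻⁸ / 3.54×10⁻⁹ = 26.6 V.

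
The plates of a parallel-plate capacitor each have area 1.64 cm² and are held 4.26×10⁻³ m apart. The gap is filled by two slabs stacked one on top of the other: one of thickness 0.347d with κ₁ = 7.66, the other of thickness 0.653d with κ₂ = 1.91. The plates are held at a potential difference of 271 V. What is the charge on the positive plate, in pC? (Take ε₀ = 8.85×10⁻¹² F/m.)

A = 1.64 cm² = 1.64×10⁻⁴ m².
Stacked slabs ⇒ two capacitors in series, each with the full plate area.
C₁ = κ₁ε₀A/d₁ = 7.66 × 8.85×10⁻¹² × 1.64×10⁻⁴ / 1.48×10⁻³ = 7.52×10⁻¹² F.
C₂ = κ₂ε₀A/d₂ = 1.91 × 8.85×10⁻¹² × 1.64×10⁻⁴ / 2.78×10⁻³ = 9.97×10⁻¹³ F.
C = (1/C₁ + 1/C₂)⁻¹ = 8.80×10⁻¹³ F.
Q = CV = 8.80×10⁻¹³ × 271 = 2.38×10⁻¹⁰ C.

Q ≈ 238 pC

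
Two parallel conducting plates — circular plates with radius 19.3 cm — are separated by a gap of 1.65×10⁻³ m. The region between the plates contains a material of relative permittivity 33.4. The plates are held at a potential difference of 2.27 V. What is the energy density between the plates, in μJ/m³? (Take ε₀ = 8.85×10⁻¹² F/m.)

E = V/d = 2.27 / 1.65×10⁻³ = 1.38×10³ V/m.
u = ½κε₀E² = ½ × 33.4 × 8.85×10⁻¹² × (1.38×10³)² = 2.80×10⁻⁴ J/m³.

280 μJ/m³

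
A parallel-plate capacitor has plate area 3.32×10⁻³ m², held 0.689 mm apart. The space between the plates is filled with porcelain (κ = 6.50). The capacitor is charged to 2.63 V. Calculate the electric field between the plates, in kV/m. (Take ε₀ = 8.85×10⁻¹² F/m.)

3.82 kV/m

E = V/d = 2.63 / 6.89×10⁻⁴ = 3.82×10³ V/m.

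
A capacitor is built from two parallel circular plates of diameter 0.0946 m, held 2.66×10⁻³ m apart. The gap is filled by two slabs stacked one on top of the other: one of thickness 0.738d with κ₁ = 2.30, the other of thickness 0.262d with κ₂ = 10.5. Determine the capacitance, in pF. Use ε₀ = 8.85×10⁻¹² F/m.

C ≈ 67.6 pF

A = π(0.0946/2 m)² = 7.03×10⁻³ m².
Stacked slabs ⇒ two capacitors in series, each with the full plate area.
C₁ = κ₁ε₀A/d₁ = 2.30 × 8.85×10⁻¹² × 7.03×10⁻³ / 1.96×10⁻³ = 7.29×10⁻¹¹ F.
C₂ = κ₂ε₀A/d₂ = 10.5 × 8.85×10⁻¹² × 7.03×10⁻³ / 6.97×10⁻⁴ = 9.37×10⁻¹⁰ F.
C = (1/C₁ + 1/C₂)⁻¹ = 6.76×10⁻¹¹ F.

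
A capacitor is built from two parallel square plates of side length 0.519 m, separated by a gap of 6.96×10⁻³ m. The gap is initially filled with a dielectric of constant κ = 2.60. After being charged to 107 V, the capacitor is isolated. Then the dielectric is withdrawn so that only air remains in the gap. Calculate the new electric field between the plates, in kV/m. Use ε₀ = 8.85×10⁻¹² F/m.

A = (0.519 m)² = 0.269 m².
Initially C₁ = κε₀A/d = 2.60 × 8.85×10⁻¹² × 0.269 / 6.96×10⁻³ = 8.91×10⁻¹⁰ F.
E₁ = 1.54×10⁴ V/m.
Isolated ⇒ Q is held fixed. V₂ = Q/C₂ = V₁/0.385; E = V/d, so E₂/E₁ = (V₂/V₁)(d₁/d₂) = 2.60.
E₂ = 2.60 × 1.54×10⁴ = 4.00×10⁴ V/m.

40.0 kV/m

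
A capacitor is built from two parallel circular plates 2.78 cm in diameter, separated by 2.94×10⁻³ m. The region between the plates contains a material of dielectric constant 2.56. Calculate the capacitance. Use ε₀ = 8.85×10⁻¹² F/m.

4.68 pF

A = π(2.78/2 cm)² = 6.07×10⁻⁴ m².
C = κε₀A/d = 2.56 × 8.85×10⁻¹² × 6.07×10⁻⁴ / 2.94×10⁻³ = 4.68×10⁻¹² F.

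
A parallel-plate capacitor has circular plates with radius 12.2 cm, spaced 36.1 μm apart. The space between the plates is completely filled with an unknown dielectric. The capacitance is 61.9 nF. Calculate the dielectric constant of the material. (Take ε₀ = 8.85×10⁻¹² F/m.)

A = π(12.2 cm)² = 4.68×10⁻² m².
κ = Cd/(ε₀A) = 6.19×10⁻⁸ × 3.61×10⁻⁵ / (8.85×10⁻¹² × 4.68×10⁻²) = 5.40.

5.40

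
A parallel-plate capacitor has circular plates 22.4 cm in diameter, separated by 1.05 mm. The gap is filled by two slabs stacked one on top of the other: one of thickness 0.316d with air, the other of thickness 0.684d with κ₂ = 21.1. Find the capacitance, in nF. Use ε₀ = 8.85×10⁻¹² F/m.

C ≈ 0.953 nF

A = π(22.4/2 cm)² = 3.94×10⁻² m².
Stacked slabs ⇒ two capacitors in series, each with the full plate area.
C₁ = κ₁ε₀A/d₁ = 1.00 × 8.85×10⁻¹² × 3.94×10⁻² / 3.32×10⁻⁴ = 1.05×10⁻⁹ F.
C₂ = κ₂ε₀A/d₂ = 21.1 × 8.85×10⁻¹² × 3.94×10⁻² / 7.18×10⁻⁴ = 1.02×10⁻⁸ F.
C = (1/C₁ + 1/C₂)⁻¹ = 9.53×10⁻¹⁰ F.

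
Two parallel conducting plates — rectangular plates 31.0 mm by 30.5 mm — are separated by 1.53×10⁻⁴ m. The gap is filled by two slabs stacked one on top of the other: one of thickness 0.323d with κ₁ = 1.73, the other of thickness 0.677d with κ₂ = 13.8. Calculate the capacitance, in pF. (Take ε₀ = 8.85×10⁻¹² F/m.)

C ≈ 232 pF

A = 31.0 × 30.5 mm² = 9.46×10⁻⁴ m².
Stacked slabs ⇒ two capacitors in series, each with the full plate area.
C₁ = κ₁ε₀A/d₁ = 1.73 × 8.85×10⁻¹² × 9.46×10⁻⁴ / 4.94×10⁻⁵ = 2.93×10⁻¹⁰ F.
C₂ = κ₂ε₀A/d₂ = 13.8 × 8.85×10⁻¹² × 9.46×10⁻⁴ / 1.04×10⁻⁴ = 1.11×10⁻⁹ F.
C = (1/C₁ + 1/C₂)⁻¹ = 2.32×10⁻¹⁰ F.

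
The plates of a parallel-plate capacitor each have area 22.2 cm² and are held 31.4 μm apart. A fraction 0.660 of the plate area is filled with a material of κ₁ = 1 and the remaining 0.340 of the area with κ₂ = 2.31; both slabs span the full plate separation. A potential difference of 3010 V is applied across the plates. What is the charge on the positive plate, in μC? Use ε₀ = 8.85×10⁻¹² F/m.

2.72 μC

A = 22.2 cm² = 2.22×10⁻³ m².
Side-by-side slabs ⇒ two capacitors in parallel, each spanning the full gap.
C₁ = κ₁ε₀A₁/d = 1.00 × 8.85×10⁻¹² × 1.47×10⁻³ / 3.14×10⁻⁵ = 4.13×10⁻¹⁰ F.
C₂ = κ₂ε₀A₂/d = 2.31 × 8.85×10⁻¹² × 7.55×10⁻⁴ / 3.14×10⁻⁵ = 4.91×10⁻¹⁰ F.
C = C₁ + C₂ = 9.04×10⁻¹⁰ F.
Q = CV = 9.04×10⁻¹⁰ × 3010 = 2.72×10⁻⁶ C.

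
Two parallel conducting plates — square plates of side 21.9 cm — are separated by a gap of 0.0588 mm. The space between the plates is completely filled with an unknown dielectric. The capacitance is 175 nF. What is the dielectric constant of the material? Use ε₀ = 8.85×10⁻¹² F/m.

24.2

A = (21.9 cm)² = 4.80×10⁻² m².
κ = Cd/(ε₀A) = 1.75×10⁻⁷ × 5.88×10⁻⁵ / (8.85×10⁻¹² × 4.80×10⁻²) = 24.2.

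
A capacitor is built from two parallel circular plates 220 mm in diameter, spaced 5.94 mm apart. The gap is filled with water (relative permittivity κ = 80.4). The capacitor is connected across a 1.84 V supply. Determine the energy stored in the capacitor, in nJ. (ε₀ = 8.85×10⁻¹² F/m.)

U ≈ 7.71 nJ

A = π(220/2 mm)² = 3.80×10⁻² m².
C = κε₀A/d = 80.4 × 8.85×10⁻¹² × 3.80×10⁻² / 5.94×10⁻³ = 4.55×10⁻⁹ F.
U = ½CV² = ½ × 4.55×10⁻⁹ × (1.84)² = 7.71×10⁻⁹ J.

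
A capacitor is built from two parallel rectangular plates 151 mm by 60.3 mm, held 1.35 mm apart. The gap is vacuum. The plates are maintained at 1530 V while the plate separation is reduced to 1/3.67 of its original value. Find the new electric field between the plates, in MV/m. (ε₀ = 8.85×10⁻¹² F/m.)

A = 151 × 60.3 mm² = 9.11×10⁻³ m².
Initially C₁ = ε₀A/d = 8.85×10⁻¹² × 9.11×10⁻³ / 1.35×10⁻³ = 5.97×10⁻¹¹ F.
E₁ = 1.13×10⁶ V/m.
Battery connected ⇒ V is held fixed. E = V/d, so E₂/E₁ = d₁/d₂ = 3.67.
E₂ = 3.67 × 1.13×10⁶ = 4.16×10⁶ V/m.

4.16 MV/m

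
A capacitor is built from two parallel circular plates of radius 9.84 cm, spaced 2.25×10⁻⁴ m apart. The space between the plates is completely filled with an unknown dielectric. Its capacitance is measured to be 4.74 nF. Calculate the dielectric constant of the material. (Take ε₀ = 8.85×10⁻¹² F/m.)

A = π(9.84 cm)² = 3.04×10⁻² m².
κ = Cd/(ε₀A) = 4.74×10⁻⁹ × 2.25×10⁻⁴ / (8.85×10⁻¹² × 3.04×10⁻²) = 3.96.

κ ≈ 3.96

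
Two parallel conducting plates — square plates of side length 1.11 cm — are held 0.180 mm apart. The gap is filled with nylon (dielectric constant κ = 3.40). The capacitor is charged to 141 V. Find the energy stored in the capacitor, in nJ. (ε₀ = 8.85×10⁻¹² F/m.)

A = (1.11 cm)² = 1.23×10⁻⁴ m².
C = κε₀A/d = 3.40 × 8.85×10⁻¹² × 1.23×10⁻⁴ / 1.80×10⁻⁴ = 2.06×10⁻¹¹ F.
U = ½CV² = ½ × 2.06×10⁻¹¹ × (141)² = 2.05×10⁻⁷ J.

205 nJ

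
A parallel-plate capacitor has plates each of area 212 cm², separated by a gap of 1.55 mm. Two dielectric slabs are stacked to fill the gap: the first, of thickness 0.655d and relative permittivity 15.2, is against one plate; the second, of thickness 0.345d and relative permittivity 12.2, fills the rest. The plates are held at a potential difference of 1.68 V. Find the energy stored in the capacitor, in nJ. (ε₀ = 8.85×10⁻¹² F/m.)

A = 212 cm² = 2.12×10⁻² m².
Stacked slabs ⇒ two capacitors in series, each with the full plate area.
C₁ = κ₁ε₀A/d₁ = 15.2 × 8.85×10⁻¹² × 2.12×10⁻² / 1.02×10⁻³ = 2.81×10⁻⁹ F.
C₂ = κ₂ε₀A/d₂ = 12.2 × 8.85×10⁻¹² × 2.12×10⁻² / 5.35×10⁻⁴ = 4.28×10⁻⁹ F.
C = (1/C₁ + 1/C₂)⁻¹ = 1.70×10⁻⁹ F.
U = ½CV² = ½ × 1.70×10⁻⁹ × (1.68)² = 2.39×10⁻⁹ J.

2.39 nJ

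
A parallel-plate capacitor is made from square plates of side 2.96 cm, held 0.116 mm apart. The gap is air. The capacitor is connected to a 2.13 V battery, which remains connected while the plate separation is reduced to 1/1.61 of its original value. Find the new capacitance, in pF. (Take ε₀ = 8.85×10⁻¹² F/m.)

A = (2.96 cm)² = 8.76×10⁻⁴ m².
Initially C₁ = ε₀A/d = 8.85×10⁻¹² × 8.76×10⁻⁴ / 1.16×10⁻⁴ = 6.68×10⁻¹¹ F.
C = ε₀A/d scales as 1/d, so C₂/C₁ = d₁/d₂ = 1.61.
C₂ = 1.61 × 6.68×10⁻¹¹ = 1.08×10⁻¹⁰ F.

108 pF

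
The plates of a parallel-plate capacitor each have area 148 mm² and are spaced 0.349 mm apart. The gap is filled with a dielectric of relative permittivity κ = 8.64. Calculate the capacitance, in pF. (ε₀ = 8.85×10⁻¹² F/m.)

32.4 pF

A = 148 mm² = 1.48×10⁻⁴ m².
C = κε₀A/d = 8.64 × 8.85×10⁻¹² × 1.48×10⁻⁴ / 3.49×10⁻⁴ = 3.24×10⁻¹¹ F.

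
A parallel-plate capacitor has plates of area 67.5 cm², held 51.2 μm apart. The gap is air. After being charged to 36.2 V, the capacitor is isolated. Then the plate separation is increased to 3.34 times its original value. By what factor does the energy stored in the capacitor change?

3.34

Isolated ⇒ Q is held fixed.
C₂ = 0.299 C₁ and U = Q²/(2C), so U₂/U₁ = C₁/C₂ = 3.34.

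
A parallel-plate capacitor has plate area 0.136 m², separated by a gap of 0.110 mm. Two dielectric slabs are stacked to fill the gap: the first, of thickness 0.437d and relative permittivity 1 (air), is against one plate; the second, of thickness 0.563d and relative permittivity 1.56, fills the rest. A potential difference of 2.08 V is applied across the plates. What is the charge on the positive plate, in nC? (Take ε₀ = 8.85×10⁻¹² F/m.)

Stacked slabs ⇒ two capacitors in series, each with the full plate area.
C₁ = κ₁ε₀A/d₁ = 1.00 × 8.85×10⁻¹² × 0.136 / 4.81×10⁻⁵ = 2.50×10⁻⁸ F.
C₂ = κ₂ε₀A/d₂ = 1.56 × 8.85×10⁻¹² × 0.136 / 6.19×10⁻⁵ = 3.03×10⁻⁸ F.
C = (1/C₁ + 1/C₂)⁻¹ = 1.37×10⁻⁸ F.
Q = CV = 1.37×10⁻⁸ × 2.08 = 2.85×10⁻⁸ C.

Q ≈ 28.5 nC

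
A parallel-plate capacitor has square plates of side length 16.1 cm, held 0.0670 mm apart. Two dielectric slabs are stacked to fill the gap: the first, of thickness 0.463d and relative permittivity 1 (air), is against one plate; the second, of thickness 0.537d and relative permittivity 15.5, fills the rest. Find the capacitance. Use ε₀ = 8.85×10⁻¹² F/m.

6.88 nF

A = (16.1 cm)² = 2.59×10⁻² m².
Stacked slabs ⇒ two capacitors in series, each with the full plate area.
C₁ = κ₁ε₀A/d₁ = 1.00 × 8.85×10⁻¹² × 2.59×10⁻² / 3.10×10⁻⁵ = 7.40×10⁻⁹ F.
C₂ = κ₂ε₀A/d₂ = 15.5 × 8.85×10⁻¹² × 2.59×10⁻² / 3.60×10⁻⁵ = 9.88×10⁻⁸ F.
C = (1/C₁ + 1/C₂)⁻¹ = 6.88×10⁻⁹ F.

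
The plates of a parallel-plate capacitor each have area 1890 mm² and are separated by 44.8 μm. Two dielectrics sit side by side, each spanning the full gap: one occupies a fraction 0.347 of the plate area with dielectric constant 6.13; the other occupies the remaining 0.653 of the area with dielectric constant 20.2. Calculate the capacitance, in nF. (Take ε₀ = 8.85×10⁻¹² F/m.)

A = 1890 mm² = 1.89×10⁻³ m².
Side-by-side slabs ⇒ two capacitors in parallel, each spanning the full gap.
C₁ = κ₁ε₀A₁/d = 6.13 × 8.85×10⁻¹² × 6.56×10⁻⁴ / 4.48×10⁻⁵ = 7.94×10⁻¹⁰ F.
C₂ = κ₂ε₀A₂/d = 20.2 × 8.85×10⁻¹² × 1.23×10⁻³ / 4.48×10⁻⁵ = 4.92×10⁻⁹ F.
C = C₁ + C₂ = 5.72×10⁻⁹ F.

5.72 nF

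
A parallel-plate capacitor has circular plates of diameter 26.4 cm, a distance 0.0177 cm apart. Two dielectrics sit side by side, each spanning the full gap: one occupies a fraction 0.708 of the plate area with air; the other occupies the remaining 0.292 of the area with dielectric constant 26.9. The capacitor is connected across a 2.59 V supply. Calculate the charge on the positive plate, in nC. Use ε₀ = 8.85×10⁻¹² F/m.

Q ≈ 60.7 nC

A = π(26.4/2 cm)² = 5.47×10⁻² m².
Side-by-side slabs ⇒ two capacitors in parallel, each spanning the full gap.
C₁ = κ₁ε₀A₁/d = 1.00 × 8.85×10⁻¹² × 3.88×10⁻² / 1.77×10⁻⁴ = 1.94×10⁻⁹ F.
C₂ = κ₂ε₀A₂/d = 26.9 × 8.85×10⁻¹² × 1.60×10⁻² / 1.77×10⁻⁴ = 2.15×10⁻⁸ F.
C = C₁ + C₂ = 2.34×10⁻⁸ F.
Q = CV = 2.34×10⁻⁸ × 2.59 = 6.07×10⁻⁸ C.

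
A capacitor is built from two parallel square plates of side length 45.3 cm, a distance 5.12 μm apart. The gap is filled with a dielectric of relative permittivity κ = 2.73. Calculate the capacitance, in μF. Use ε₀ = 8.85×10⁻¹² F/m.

0.968 μF

A = (45.3 cm)² = 0.205 m².
C = κε₀A/d = 2.73 × 8.85×10⁻¹² × 0.205 / 5.12×10⁻⁶ = 9.68×10⁻⁷ F.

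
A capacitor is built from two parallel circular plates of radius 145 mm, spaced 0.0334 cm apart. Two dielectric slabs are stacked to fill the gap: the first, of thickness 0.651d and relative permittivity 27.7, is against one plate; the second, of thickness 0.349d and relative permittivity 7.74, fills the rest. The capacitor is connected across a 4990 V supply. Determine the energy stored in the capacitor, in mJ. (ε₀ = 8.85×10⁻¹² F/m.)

A = π(145 mm)² = 6.61×10⁻² m².
Stacked slabs ⇒ two capacitors in series, each with the full plate area.
C₁ = κ₁ε₀A/d₁ = 27.7 × 8.85×10⁻¹² × 6.61×10⁻² / 2.17×10⁻⁴ = 7.45×10⁻⁸ F.
C₂ = κ₂ε₀A/d₂ = 7.74 × 8.85×10⁻¹² × 6.61×10⁻² / 1.17×10⁻⁴ = 3.88×10⁻⁸ F.
C = (1/C₁ + 1/C₂)⁻¹ = 2.55×10⁻⁸ F.
U = ½CV² = ½ × 2.55×10⁻⁸ × (4990)² = 0.318 J.

U ≈ 318 mJ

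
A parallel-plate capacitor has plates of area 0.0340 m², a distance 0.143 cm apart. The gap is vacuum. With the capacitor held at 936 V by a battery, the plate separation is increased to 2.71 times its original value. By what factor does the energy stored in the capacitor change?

0.369

Battery connected ⇒ V is held fixed.
C₂ = 0.369 C₁ and U = ½CV², so U₂/U₁ = C₂/C₁ = 0.369.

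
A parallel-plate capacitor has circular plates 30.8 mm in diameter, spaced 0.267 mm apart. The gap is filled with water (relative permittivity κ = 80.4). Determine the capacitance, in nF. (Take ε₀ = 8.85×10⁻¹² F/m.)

A = π(30.8/2 mm)² = 7.45×10⁻⁴ m².
C = κε₀A/d = 80.4 × 8.85×10⁻¹² × 7.45×10⁻⁴ / 2.67×10⁻⁴ = 1.99×10⁻⁹ F.

C ≈ 1.99 nF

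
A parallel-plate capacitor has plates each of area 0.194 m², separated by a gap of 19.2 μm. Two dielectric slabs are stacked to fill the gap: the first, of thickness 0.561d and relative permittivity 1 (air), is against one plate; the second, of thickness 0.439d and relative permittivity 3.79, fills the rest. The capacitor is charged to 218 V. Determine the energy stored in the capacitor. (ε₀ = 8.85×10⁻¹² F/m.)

Stacked slabs ⇒ two capacitors in series, each with the full plate area.
C₁ = κ₁ε₀A/d₁ = 1.00 × 8.85×10⁻¹² × 0.194 / 1.08×10⁻⁵ = 1.59×10⁻⁷ F.
C₂ = κ₂ε₀A/d₂ = 3.79 × 8.85×10⁻¹² × 0.194 / 8.43×10⁻⁶ = 7.72×10⁻⁷ F.
C = (1/C₁ + 1/C₂)⁻¹ = 1.32×10⁻⁷ F.
U = ½CV² = ½ × 1.32×10⁻⁷ × (218)² = 3.14×10⁻³ J.

3.14 mJ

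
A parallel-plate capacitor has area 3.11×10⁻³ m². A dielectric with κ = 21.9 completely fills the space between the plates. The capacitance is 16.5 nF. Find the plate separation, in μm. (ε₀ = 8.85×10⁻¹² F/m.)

d = κε₀A/C = 21.9 × 8.85×10⁻¹² × 3.11×10⁻³ / 1.65×10⁻⁸ = 3.65×10⁻⁵ m.

d ≈ 36.5 μm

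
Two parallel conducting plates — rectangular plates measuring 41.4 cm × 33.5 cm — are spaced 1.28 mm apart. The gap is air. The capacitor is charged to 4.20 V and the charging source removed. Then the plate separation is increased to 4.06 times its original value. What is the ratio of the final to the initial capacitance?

C = ε₀A/d scales as 1/d, so C₂/C₁ = d₁/d₂ = 1/4.06 = 0.246.

C₂/C₁ ≈ 0.246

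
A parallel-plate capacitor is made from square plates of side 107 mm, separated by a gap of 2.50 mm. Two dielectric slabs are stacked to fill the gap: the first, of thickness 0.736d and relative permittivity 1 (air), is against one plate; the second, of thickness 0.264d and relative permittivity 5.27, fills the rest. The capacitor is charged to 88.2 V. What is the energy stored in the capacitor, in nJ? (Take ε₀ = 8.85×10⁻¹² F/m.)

201 nJ

A = (107 mm)² = 1.14×10⁻² m².
Stacked slabs ⇒ two capacitors in series, each with the full plate area.
C₁ = κ₁ε₀A/d₁ = 1.00 × 8.85×10⁻¹² × 1.14×10⁻² / 1.84×10⁻³ = 5.51×10⁻¹¹ F.
C₂ = κ₂ε₀A/d₂ = 5.27 × 8.85×10⁻¹² × 1.14×10⁻² / 6.60×10⁻⁴ = 8.09×10⁻¹⁰ F.
C = (1/C₁ + 1/C₂)⁻¹ = 5.16×10⁻¹¹ F.
U = ½CV² = ½ × 5.16×10⁻¹¹ × (88.2)² = 2.01×10⁻⁷ J.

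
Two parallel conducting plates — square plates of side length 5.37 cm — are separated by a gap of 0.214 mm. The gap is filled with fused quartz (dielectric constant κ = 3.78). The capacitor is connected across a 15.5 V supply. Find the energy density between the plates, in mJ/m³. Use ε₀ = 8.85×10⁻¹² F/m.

E = V/d = 15.5 / 2.14×10⁻⁴ = 7.24×10⁴ V/m.
u = ½κε₀E² = ½ × 3.78 × 8.85×10⁻¹² × (7.24×10⁴)² = 8.77×10⁻² J/m³.

u ≈ 87.7 mJ/m³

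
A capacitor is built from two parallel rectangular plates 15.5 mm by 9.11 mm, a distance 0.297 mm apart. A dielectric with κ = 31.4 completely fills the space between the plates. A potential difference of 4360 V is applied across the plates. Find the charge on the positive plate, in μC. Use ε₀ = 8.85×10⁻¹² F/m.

0.576 μC

A = 15.5 × 9.11 mm² = 1.41×10⁻⁴ m².
C = κε₀A/d = 31.4 × 8.85×10⁻¹² × 1.41×10⁻⁴ / 2.97×10⁻⁴ = 1.32×10⁻¹⁰ F.
Q = CV = 1.32×10⁻¹⁰ × 4360 = 5.76×10⁻⁷ C.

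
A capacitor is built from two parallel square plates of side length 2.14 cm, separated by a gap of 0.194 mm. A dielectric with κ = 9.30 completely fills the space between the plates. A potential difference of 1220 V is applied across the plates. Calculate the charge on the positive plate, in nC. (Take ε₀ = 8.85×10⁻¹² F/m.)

237 nC

A = (2.14 cm)² = 4.58×10⁻⁴ m².
C = κε₀A/d = 9.30 × 8.85×10⁻¹² × 4.58×10⁻⁴ / 1.94×10⁻⁴ = 1.94×10⁻¹⁰ F.
Q = CV = 1.94×10⁻¹⁰ × 1220 = 2.37×10⁻⁷ C.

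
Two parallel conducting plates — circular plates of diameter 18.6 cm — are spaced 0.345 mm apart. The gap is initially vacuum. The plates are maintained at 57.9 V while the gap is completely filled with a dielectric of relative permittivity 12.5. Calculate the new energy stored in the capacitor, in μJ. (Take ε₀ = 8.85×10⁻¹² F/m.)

U ≈ 14.6 μJ

A = π(18.6/2 cm)² = 2.72×10⁻² m².
Initially C₁ = ε₀A/d = 8.85×10⁻¹² × 2.72×10⁻² / 3.45×10⁻⁴ = 6.97×10⁻¹⁰ F.
U₁ = 1.17×10⁻⁶ J.
Battery connected ⇒ V is held fixed. C₂ = 12.5 C₁ and U = ½CV², so U₂/U₁ = C₂/C₁ = 12.5.
U₂ = 12.5 × 1.17×10⁻⁶ = 1.46×10⁻⁵ J.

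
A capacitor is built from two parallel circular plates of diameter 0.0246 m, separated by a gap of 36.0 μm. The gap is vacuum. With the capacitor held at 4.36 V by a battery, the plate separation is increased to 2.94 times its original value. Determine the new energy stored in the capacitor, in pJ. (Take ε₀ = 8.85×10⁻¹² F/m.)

U ≈ 378 pJ

A = π(0.0246/2 m)² = 4.75×10⁻⁴ m².
Initially C₁ = ε₀A/d = 8.85×10⁻¹² × 4.75×10⁻⁴ / 3.60×10⁻⁵ = 1.17×10⁻¹⁰ F.
U₁ = 1.11×10⁻⁹ J.
Battery connected ⇒ V is held fixed. C₂ = 0.340 C₁ and U = ½CV², so U₂/U₁ = C₂/C₁ = 0.340.
U₂ = 0.340 × 1.11×10⁻⁹ = 3.78×10⁻¹⁰ J.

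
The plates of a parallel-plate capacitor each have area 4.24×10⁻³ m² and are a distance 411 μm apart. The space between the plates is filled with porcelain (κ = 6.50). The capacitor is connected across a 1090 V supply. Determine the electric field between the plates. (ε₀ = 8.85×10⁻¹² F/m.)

2.65 MV/m

E = V/d = 1090 / 4.11×10⁻⁴ = 2.65×10⁶ V/m.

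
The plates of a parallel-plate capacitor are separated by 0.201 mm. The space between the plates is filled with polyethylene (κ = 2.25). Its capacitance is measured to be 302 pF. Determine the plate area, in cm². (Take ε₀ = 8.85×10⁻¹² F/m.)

A = Cd/(κε₀) = 3.02×10⁻¹⁰ × 2.01×10⁻⁴ / (2.25 × 8.85×10⁻¹²) = 3.05×10⁻³ m².

A ≈ 30.5 cm²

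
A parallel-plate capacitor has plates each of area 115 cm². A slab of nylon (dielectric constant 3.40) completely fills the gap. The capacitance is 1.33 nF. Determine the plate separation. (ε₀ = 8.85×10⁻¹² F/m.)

d ≈ 260 μm

A = 115 cm² = 1.15×10⁻² m².
d = κε₀A/C = 3.40 × 8.85×10⁻¹² × 1.15×10⁻² / 1.33×10⁻⁹ = 2.60×10⁻⁴ m.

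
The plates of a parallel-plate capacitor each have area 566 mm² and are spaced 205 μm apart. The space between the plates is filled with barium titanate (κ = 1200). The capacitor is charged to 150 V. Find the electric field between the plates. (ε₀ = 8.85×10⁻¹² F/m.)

E = V/d = 150 / 2.05×10⁻⁴ = 7.32×10⁵ V/m.

E ≈ 0.732 MV/m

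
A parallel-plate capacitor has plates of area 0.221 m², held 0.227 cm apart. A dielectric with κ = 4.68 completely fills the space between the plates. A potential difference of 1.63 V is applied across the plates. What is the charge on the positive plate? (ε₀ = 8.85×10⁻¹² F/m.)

C = κε₀A/d = 4.68 × 8.85×10⁻¹² × 0.221 / 2.27×10⁻³ = 4.03×10⁻⁹ F.
Q = CV = 4.03×10⁻⁹ × 1.63 = 6.57×10⁻⁹ C.

6.57 nC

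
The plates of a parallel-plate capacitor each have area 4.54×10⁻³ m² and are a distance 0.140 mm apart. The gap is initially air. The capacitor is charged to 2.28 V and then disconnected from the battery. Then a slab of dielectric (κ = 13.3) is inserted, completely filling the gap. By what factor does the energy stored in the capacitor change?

Isolated ⇒ Q is held fixed.
C₂ = 13.3 C₁ and U = Q²/(2C), so U₂/U₁ = C₁/C₂ = 0.0752.

0.0752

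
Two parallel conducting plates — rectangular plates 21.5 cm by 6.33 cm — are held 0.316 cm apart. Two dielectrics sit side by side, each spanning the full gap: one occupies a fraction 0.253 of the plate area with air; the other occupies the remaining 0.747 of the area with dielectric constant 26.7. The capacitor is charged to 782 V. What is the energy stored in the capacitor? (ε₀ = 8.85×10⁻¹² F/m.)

235 μJ

A = 21.5 × 6.33 cm² = 1.36×10⁻² m².
Side-by-side slabs ⇒ two capacitors in parallel, each spanning the full gap.
C₁ = κ₁ε₀A₁/d = 1.00 × 8.85×10⁻¹² × 3.44×10⁻³ / 3.16×10⁻³ = 9.64×10⁻¹² F.
C₂ = κ₂ε₀A₂/d = 26.7 × 8.85×10⁻¹² × 1.02×10⁻² / 3.16×10⁻³ = 7.60×10⁻¹⁰ F.
C = C₁ + C₂ = 7.70×10⁻¹⁰ F.
U = ½CV² = ½ × 7.70×10⁻¹⁰ × (782)² = 2.35×10⁻⁴ J.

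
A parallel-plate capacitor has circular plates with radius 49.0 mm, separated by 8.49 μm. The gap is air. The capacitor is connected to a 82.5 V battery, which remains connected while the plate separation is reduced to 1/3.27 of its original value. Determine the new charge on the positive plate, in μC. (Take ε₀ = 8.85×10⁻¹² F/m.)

Q ≈ 2.12 μC

A = π(49.0 mm)² = 7.54×10⁻³ m².
Initially C₁ = ε₀A/d = 8.85×10⁻¹² × 7.54×10⁻³ / 8.49×10⁻⁶ = 7.86×10⁻⁹ F.
Q₁ = 6.49×10⁻⁷ C.
Battery connected ⇒ V is held fixed. C₂ = 3.27 C₁ and Q = CV, so Q₂/Q₁ = C₂/C₁ = 3.27.
Q₂ = 3.27 × 6.49×10⁻⁷ = 2.12×10⁻⁶ C.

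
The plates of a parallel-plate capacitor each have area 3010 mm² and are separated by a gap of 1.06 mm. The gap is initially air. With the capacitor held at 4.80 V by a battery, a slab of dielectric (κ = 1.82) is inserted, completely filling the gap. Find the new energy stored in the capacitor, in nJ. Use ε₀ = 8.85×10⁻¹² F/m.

U ≈ 0.527 nJ

A = 3010 mm² = 3.01×10⁻³ m².
Initially C₁ = ε₀A/d = 8.85×10⁻¹² × 3.01×10⁻³ / 1.06×10⁻³ = 2.51×10⁻¹¹ F.
U₁ = 2.90×10⁻¹⁰ J.
Battery connected ⇒ V is held fixed. C₂ = 1.82 C₁ and U = ½CV², so U₂/U₁ = C₂/C₁ = 1.82.
U₂ = 1.82 × 2.90×10⁻¹⁰ = 5.27×10⁻¹⁰ J.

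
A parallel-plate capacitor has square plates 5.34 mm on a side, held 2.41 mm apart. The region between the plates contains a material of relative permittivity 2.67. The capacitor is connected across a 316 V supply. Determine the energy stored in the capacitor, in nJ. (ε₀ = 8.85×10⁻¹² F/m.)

U ≈ 14.0 nJ

A = (5.34 mm)² = 2.85×10⁻⁵ m².
C = κε₀A/d = 2.67 × 8.85×10⁻¹² × 2.85×10⁻⁵ / 2.41×10⁻³ = 2.80×10⁻¹³ F.
U = ½CV² = ½ × 2.80×10⁻¹³ × (316)² = 1.40×10⁻⁸ J.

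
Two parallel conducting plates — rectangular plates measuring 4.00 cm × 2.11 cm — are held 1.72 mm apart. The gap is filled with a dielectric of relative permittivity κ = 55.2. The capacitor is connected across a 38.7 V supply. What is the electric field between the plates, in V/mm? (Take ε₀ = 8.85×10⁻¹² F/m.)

22.5 V/mm

E = V/d = 38.7 / 1.72×10⁻³ = 2.25×10⁴ V/m.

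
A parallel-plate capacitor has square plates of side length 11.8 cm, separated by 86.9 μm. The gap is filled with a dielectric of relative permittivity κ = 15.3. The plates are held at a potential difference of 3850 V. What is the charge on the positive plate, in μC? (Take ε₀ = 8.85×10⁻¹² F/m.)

83.5 μC

A = (11.8 cm)² = 1.39×10⁻² m².
C = κε₀A/d = 15.3 × 8.85×10⁻¹² × 1.39×10⁻² / 8.69×10⁻⁵ = 2.17×10⁻⁸ F.
Q = CV = 2.17×10⁻⁸ × 3850 = 8.35×10⁻⁵ C.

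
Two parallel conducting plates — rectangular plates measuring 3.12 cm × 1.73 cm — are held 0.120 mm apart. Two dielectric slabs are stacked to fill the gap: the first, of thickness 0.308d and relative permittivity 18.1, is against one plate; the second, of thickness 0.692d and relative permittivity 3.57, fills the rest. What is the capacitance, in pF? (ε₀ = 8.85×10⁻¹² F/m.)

189 pF

A = 3.12 × 1.73 cm² = 5.40×10⁻⁴ m².
Stacked slabs ⇒ two capacitors in series, each with the full plate area.
C₁ = κ₁ε₀A/d₁ = 18.1 × 8.85×10⁻¹² × 5.40×10⁻⁴ / 3.70×10⁻⁵ = 2.34×10⁻⁹ F.
C₂ = κ₂ε₀A/d₂ = 3.57 × 8.85×10⁻¹² × 5.40×10⁻⁴ / 8.30×10⁻⁵ = 2.05×10⁻¹⁰ F.
C = (1/C₁ + 1/C₂)⁻¹ = 1.89×10⁻¹⁰ F.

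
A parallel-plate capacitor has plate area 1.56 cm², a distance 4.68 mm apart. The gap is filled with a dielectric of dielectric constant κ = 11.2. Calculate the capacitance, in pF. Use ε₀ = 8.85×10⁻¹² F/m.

C ≈ 3.30 pF

A = 1.56 cm² = 1.56×10⁻⁴ m².
C = κε₀A/d = 11.2 × 8.85×10⁻¹² × 1.56×10⁻⁴ / 4.68×10⁻³ = 3.30×10⁻¹² F.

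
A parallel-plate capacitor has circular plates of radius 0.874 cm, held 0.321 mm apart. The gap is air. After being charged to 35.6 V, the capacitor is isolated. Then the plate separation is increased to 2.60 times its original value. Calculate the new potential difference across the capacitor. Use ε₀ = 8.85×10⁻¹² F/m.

A = π(0.874 cm)² = 2.40×10⁻⁴ m².
Initially C₁ = ε₀A/d = 8.85×10⁻¹² × 2.40×10⁻⁴ / 3.21×10⁻⁴ = 6.62×10⁻¹² F.
V₁ = 35.6 V.
Isolated ⇒ Q is held fixed. C₂ = 0.385 C₁ and V = Q/C, so V₂/V₁ = C₁/C₂ = 2.60.
V₂ = 2.60 × 35.6 = 92.6 V.

V ≈ 92.6 V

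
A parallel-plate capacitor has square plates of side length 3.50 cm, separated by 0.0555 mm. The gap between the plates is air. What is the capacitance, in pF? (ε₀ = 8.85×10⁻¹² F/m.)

A = (3.50 cm)² = 1.23×10⁻³ m².
C = ε₀A/d = 8.85×10⁻¹² × 1.23×10⁻³ / 5.55×10⁻⁵ = 1.95×10⁻¹⁰ F.

195 pF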